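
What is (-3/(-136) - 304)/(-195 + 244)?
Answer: -41341/6664 ≈ -6.2036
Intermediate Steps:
(-3/(-136) - 304)/(-195 + 244) = (-3*(-1/136) - 304)/49 = (3/136 - 304)*(1/49) = -41341/136*1/49 = -41341/6664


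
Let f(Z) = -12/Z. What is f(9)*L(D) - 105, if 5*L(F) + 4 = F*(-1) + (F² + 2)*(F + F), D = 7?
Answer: -4387/15 ≈ -292.47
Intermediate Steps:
L(F) = -⅘ - F/5 + 2*F*(2 + F²)/5 (L(F) = -⅘ + (F*(-1) + (F² + 2)*(F + F))/5 = -⅘ + (-F + (2 + F²)*(2*F))/5 = -⅘ + (-F + 2*F*(2 + F²))/5 = -⅘ + (-F/5 + 2*F*(2 + F²)/5) = -⅘ - F/5 + 2*F*(2 + F²)/5)
f(9)*L(D) - 105 = (-12/9)*(-⅘ + (⅖)*7³ + (⅗)*7) - 105 = (-12*⅑)*(-⅘ + (⅖)*343 + 21/5) - 105 = -4*(-⅘ + 686/5 + 21/5)/3 - 105 = -4/3*703/5 - 105 = -2812/15 - 105 = -4387/15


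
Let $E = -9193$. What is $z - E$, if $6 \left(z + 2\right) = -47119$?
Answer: $\frac{8027}{6} \approx 1337.8$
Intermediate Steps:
$z = - \frac{47131}{6}$ ($z = -2 + \frac{1}{6} \left(-47119\right) = -2 - \frac{47119}{6} = - \frac{47131}{6} \approx -7855.2$)
$z - E = - \frac{47131}{6} - -9193 = - \frac{47131}{6} + 9193 = \frac{8027}{6}$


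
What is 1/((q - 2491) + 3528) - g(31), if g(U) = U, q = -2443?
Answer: -43587/1406 ≈ -31.001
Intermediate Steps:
1/((q - 2491) + 3528) - g(31) = 1/((-2443 - 2491) + 3528) - 1*31 = 1/(-4934 + 3528) - 31 = 1/(-1406) - 31 = -1/1406 - 31 = -43587/1406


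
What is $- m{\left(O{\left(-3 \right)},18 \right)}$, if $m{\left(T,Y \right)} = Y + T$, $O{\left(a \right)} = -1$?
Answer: $-17$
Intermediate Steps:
$m{\left(T,Y \right)} = T + Y$
$- m{\left(O{\left(-3 \right)},18 \right)} = - (-1 + 18) = \left(-1\right) 17 = -17$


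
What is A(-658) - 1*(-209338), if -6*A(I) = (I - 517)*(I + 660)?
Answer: 629189/3 ≈ 2.0973e+5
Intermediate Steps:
A(I) = -(-517 + I)*(660 + I)/6 (A(I) = -(I - 517)*(I + 660)/6 = -(-517 + I)*(660 + I)/6)
A(-658) - 1*(-209338) = (56870 - 143/6*(-658) - ⅙*(-658)²) - 1*(-209338) = (56870 + 47047/3 - ⅙*432964) + 209338 = (56870 + 47047/3 - 216482/3) + 209338 = 1175/3 + 209338 = 629189/3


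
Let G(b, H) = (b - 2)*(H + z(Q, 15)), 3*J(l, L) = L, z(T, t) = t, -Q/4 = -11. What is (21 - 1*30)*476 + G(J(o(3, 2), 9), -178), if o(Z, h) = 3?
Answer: -4447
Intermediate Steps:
Q = 44 (Q = -4*(-11) = 44)
J(l, L) = L/3
G(b, H) = (-2 + b)*(15 + H) (G(b, H) = (b - 2)*(H + 15) = (-2 + b)*(15 + H))
(21 - 1*30)*476 + G(J(o(3, 2), 9), -178) = (21 - 1*30)*476 + (-30 - 2*(-178) + 15*((⅓)*9) - 178*9/3) = (21 - 30)*476 + (-30 + 356 + 15*3 - 178*3) = -9*476 + (-30 + 356 + 45 - 534) = -4284 - 163 = -4447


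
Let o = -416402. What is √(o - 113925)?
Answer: 7*I*√10823 ≈ 728.24*I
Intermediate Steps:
√(o - 113925) = √(-416402 - 113925) = √(-530327) = 7*I*√10823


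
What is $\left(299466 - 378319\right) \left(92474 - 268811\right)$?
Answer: $13904701461$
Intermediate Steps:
$\left(299466 - 378319\right) \left(92474 - 268811\right) = \left(-78853\right) \left(-176337\right) = 13904701461$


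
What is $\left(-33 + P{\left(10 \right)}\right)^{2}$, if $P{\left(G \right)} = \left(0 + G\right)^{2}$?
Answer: $4489$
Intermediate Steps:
$P{\left(G \right)} = G^{2}$
$\left(-33 + P{\left(10 \right)}\right)^{2} = \left(-33 + 10^{2}\right)^{2} = \left(-33 + 100\right)^{2} = 67^{2} = 4489$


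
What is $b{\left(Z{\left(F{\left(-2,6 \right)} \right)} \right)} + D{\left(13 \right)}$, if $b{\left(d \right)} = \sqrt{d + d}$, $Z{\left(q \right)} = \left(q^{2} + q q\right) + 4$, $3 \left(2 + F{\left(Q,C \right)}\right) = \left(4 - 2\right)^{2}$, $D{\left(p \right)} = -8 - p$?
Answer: $-21 + \frac{2 \sqrt{22}}{3} \approx -17.873$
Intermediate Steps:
$F{\left(Q,C \right)} = - \frac{2}{3}$ ($F{\left(Q,C \right)} = -2 + \frac{\left(4 - 2\right)^{2}}{3} = -2 + \frac{2^{2}}{3} = -2 + \frac{1}{3} \cdot 4 = -2 + \frac{4}{3} = - \frac{2}{3}$)
$Z{\left(q \right)} = 4 + 2 q^{2}$ ($Z{\left(q \right)} = \left(q^{2} + q^{2}\right) + 4 = 2 q^{2} + 4 = 4 + 2 q^{2}$)
$b{\left(d \right)} = \sqrt{2} \sqrt{d}$ ($b{\left(d \right)} = \sqrt{2 d} = \sqrt{2} \sqrt{d}$)
$b{\left(Z{\left(F{\left(-2,6 \right)} \right)} \right)} + D{\left(13 \right)} = \sqrt{2} \sqrt{4 + 2 \left(- \frac{2}{3}\right)^{2}} - 21 = \sqrt{2} \sqrt{4 + 2 \cdot \frac{4}{9}} - 21 = \sqrt{2} \sqrt{4 + \frac{8}{9}} - 21 = \sqrt{2} \sqrt{\frac{44}{9}} - 21 = \sqrt{2} \frac{2 \sqrt{11}}{3} - 21 = \frac{2 \sqrt{22}}{3} - 21 = -21 + \frac{2 \sqrt{22}}{3}$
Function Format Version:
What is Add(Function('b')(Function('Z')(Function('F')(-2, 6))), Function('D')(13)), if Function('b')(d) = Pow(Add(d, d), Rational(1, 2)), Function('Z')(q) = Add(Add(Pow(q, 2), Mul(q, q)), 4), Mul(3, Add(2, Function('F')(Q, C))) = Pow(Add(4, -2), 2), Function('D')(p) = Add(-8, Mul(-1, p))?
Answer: Add(-21, Mul(Rational(2, 3), Pow(22, Rational(1, 2)))) ≈ -17.873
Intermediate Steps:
Function('F')(Q, C) = Rational(-2, 3) (Function('F')(Q, C) = Add(-2, Mul(Rational(1, 3), Pow(Add(4, -2), 2))) = Add(-2, Mul(Rational(1, 3), Pow(2, 2))) = Add(-2, Mul(Rational(1, 3), 4)) = Add(-2, Rational(4, 3)) = Rational(-2, 3))
Function('Z')(q) = Add(4, Mul(2, Pow(q, 2))) (Function('Z')(q) = Add(Add(Pow(q, 2), Pow(q, 2)), 4) = Add(Mul(2, Pow(q, 2)), 4) = Add(4, Mul(2, Pow(q, 2))))
Function('b')(d) = Mul(Pow(2, Rational(1, 2)), Pow(d, Rational(1, 2))) (Function('b')(d) = Pow(Mul(2, d), Rational(1, 2)) = Mul(Pow(2, Rational(1, 2)), Pow(d, Rational(1, 2))))
Add(Function('b')(Function('Z')(Function('F')(-2, 6))), Function('D')(13)) = Add(Mul(Pow(2, Rational(1, 2)), Pow(Add(4, Mul(2, Pow(Rational(-2, 3), 2))), Rational(1, 2))), Add(-8, Mul(-1, 13))) = Add(Mul(Pow(2, Rational(1, 2)), Pow(Add(4, Mul(2, Rational(4, 9))), Rational(1, 2))), Add(-8, -13)) = Add(Mul(Pow(2, Rational(1, 2)), Pow(Add(4, Rational(8, 9)), Rational(1, 2))), -21) = Add(Mul(Pow(2, Rational(1, 2)), Pow(Rational(44, 9), Rational(1, 2))), -21) = Add(Mul(Pow(2, Rational(1, 2)), Mul(Rational(2, 3), Pow(11, Rational(1, 2)))), -21) = Add(Mul(Rational(2, 3), Pow(22, Rational(1, 2))), -21) = Add(-21, Mul(Rational(2, 3), Pow(22, Rational(1, 2))))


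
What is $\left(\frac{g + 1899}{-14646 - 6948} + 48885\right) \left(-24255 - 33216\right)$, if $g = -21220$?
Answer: $- \frac{20222934004727}{7198} \approx -2.8095 \cdot 10^{9}$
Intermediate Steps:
$\left(\frac{g + 1899}{-14646 - 6948} + 48885\right) \left(-24255 - 33216\right) = \left(\frac{-21220 + 1899}{-14646 - 6948} + 48885\right) \left(-24255 - 33216\right) = \left(- \frac{19321}{-21594} + 48885\right) \left(-57471\right) = \left(\left(-19321\right) \left(- \frac{1}{21594}\right) + 48885\right) \left(-57471\right) = \left(\frac{19321}{21594} + 48885\right) \left(-57471\right) = \frac{1055642011}{21594} \left(-57471\right) = - \frac{20222934004727}{7198}$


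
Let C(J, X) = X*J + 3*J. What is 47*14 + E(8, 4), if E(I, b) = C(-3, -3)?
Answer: 658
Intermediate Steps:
C(J, X) = 3*J + J*X (C(J, X) = J*X + 3*J = 3*J + J*X)
E(I, b) = 0 (E(I, b) = -3*(3 - 3) = -3*0 = 0)
47*14 + E(8, 4) = 47*14 + 0 = 658 + 0 = 658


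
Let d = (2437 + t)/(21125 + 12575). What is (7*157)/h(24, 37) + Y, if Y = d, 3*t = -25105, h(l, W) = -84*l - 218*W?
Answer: -36313501/127411275 ≈ -0.28501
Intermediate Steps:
h(l, W) = -218*W - 84*l
t = -25105/3 (t = (⅓)*(-25105) = -25105/3 ≈ -8368.3)
d = -8897/50550 (d = (2437 - 25105/3)/(21125 + 12575) = -17794/3/33700 = -17794/3*1/33700 = -8897/50550 ≈ -0.17600)
Y = -8897/50550 ≈ -0.17600
(7*157)/h(24, 37) + Y = (7*157)/(-218*37 - 84*24) - 8897/50550 = 1099/(-8066 - 2016) - 8897/50550 = 1099/(-10082) - 8897/50550 = 1099*(-1/10082) - 8897/50550 = -1099/10082 - 8897/50550 = -36313501/127411275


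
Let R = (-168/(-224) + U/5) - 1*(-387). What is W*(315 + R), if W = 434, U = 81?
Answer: 3120243/10 ≈ 3.1202e+5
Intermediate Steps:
R = 8079/20 (R = (-168/(-224) + 81/5) - 1*(-387) = (-168*(-1/224) + 81*(⅕)) + 387 = (¾ + 81/5) + 387 = 339/20 + 387 = 8079/20 ≈ 403.95)
W*(315 + R) = 434*(315 + 8079/20) = 434*(14379/20) = 3120243/10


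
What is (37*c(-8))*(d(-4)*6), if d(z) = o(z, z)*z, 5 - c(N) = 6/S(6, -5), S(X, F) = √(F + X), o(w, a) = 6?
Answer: 5328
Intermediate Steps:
c(N) = -1 (c(N) = 5 - 6/(√(-5 + 6)) = 5 - 6/(√1) = 5 - 6/1 = 5 - 6 = -1)
d(z) = 6*z
(37*c(-8))*(d(-4)*6) = (37*(-1))*((6*(-4))*6) = -(-888)*6 = -37*(-144) = 5328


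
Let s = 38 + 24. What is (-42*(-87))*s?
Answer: 226548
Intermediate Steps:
s = 62
(-42*(-87))*s = -42*(-87)*62 = 3654*62 = 226548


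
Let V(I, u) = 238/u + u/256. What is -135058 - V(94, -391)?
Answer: -795208927/5888 ≈ -1.3506e+5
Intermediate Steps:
V(I, u) = 238/u + u/256 (V(I, u) = 238/u + u*(1/256) = 238/u + u/256)
-135058 - V(94, -391) = -135058 - (238/(-391) + (1/256)*(-391)) = -135058 - (238*(-1/391) - 391/256) = -135058 - (-14/23 - 391/256) = -135058 - 1*(-12577/5888) = -135058 + 12577/5888 = -795208927/5888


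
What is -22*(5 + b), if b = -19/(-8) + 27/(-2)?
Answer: 539/4 ≈ 134.75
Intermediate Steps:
b = -89/8 (b = -19*(-⅛) + 27*(-½) = 19/8 - 27/2 = -89/8 ≈ -11.125)
-22*(5 + b) = -22*(5 - 89/8) = -22*(-49/8) = 539/4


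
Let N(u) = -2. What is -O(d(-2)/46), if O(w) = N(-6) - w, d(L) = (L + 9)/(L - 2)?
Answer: 361/184 ≈ 1.9620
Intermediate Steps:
d(L) = (9 + L)/(-2 + L)
O(w) = -2 - w
-O(d(-2)/46) = -(-2 - (9 - 2)/(-2 - 2)/46) = -(-2 - 7/(-4)/46) = -(-2 - (-¼*7)/46) = -(-2 - (-7)/(4*46)) = -(-2 - 1*(-7/184)) = -(-2 + 7/184) = -1*(-361/184) = 361/184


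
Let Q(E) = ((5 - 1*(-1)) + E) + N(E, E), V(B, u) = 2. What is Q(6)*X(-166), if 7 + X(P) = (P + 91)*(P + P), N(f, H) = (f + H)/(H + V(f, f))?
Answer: 672111/2 ≈ 3.3606e+5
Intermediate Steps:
N(f, H) = (H + f)/(2 + H) (N(f, H) = (f + H)/(H + 2) = (H + f)/(2 + H))
X(P) = -7 + 2*P*(91 + P) (X(P) = -7 + (P + 91)*(P + P) = -7 + (91 + P)*(2*P) = -7 + 2*P*(91 + P))
Q(E) = 6 + E + 2*E/(2 + E) (Q(E) = ((5 - 1*(-1)) + E) + (E + E)/(2 + E) = ((5 + 1) + E) + (2*E)/(2 + E) = (6 + E) + 2*E/(2 + E) = 6 + E + 2*E/(2 + E))
Q(6)*X(-166) = ((12 + 6² + 10*6)/(2 + 6))*(-7 + 2*(-166)² + 182*(-166)) = ((12 + 36 + 60)/8)*(-7 + 2*27556 - 30212) = ((⅛)*108)*(-7 + 55112 - 30212) = (27/2)*24893 = 672111/2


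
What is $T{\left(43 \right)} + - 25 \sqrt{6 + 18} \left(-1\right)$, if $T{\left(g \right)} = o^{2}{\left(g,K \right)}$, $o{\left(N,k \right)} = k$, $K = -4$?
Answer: $16 + 50 \sqrt{6} \approx 138.47$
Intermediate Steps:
$T{\left(g \right)} = 16$ ($T{\left(g \right)} = \left(-4\right)^{2} = 16$)
$T{\left(43 \right)} + - 25 \sqrt{6 + 18} \left(-1\right) = 16 + - 25 \sqrt{6 + 18} \left(-1\right) = 16 + - 25 \sqrt{24} \left(-1\right) = 16 + - 25 \cdot 2 \sqrt{6} \left(-1\right) = 16 + - 50 \sqrt{6} \left(-1\right) = 16 + 50 \sqrt{6}$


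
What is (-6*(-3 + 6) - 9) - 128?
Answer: -155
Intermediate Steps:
(-6*(-3 + 6) - 9) - 128 = (-6*3 - 9) - 128 = (-18 - 9) - 128 = -27 - 128 = -155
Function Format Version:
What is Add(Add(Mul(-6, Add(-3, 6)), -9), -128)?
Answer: -155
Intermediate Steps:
Add(Add(Mul(-6, Add(-3, 6)), -9), -128) = Add(Add(Mul(-6, 3), -9), -128) = Add(Add(-18, -9), -128) = Add(-27, -128) = -155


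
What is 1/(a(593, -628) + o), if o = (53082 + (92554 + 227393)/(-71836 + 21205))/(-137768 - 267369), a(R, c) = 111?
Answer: 6837497149/758066425274 ≈ 0.0090197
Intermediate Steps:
o = -895758265/6837497149 (o = (53082 + 319947/(-50631))/(-405137) = (53082 + 319947*(-1/50631))*(-1/405137) = (53082 - 106649/16877)*(-1/405137) = (895758265/16877)*(-1/405137) = -895758265/6837497149 ≈ -0.13101)
1/(a(593, -628) + o) = 1/(111 - 895758265/6837497149) = 1/(758066425274/6837497149) = 6837497149/758066425274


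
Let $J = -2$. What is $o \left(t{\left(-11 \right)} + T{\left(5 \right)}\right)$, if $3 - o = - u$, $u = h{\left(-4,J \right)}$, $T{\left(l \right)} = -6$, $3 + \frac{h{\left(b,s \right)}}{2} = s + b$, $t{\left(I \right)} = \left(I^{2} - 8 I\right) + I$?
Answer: $-2880$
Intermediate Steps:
$t{\left(I \right)} = I^{2} - 7 I$
$h{\left(b,s \right)} = -6 + 2 b + 2 s$ ($h{\left(b,s \right)} = -6 + 2 \left(s + b\right) = -6 + 2 \left(b + s\right) = -6 + \left(2 b + 2 s\right) = -6 + 2 b + 2 s$)
$u = -18$ ($u = -6 + 2 \left(-4\right) + 2 \left(-2\right) = -6 - 8 - 4 = -18$)
$o = -15$ ($o = 3 - \left(-1\right) \left(-18\right) = 3 - 18 = -15$)
$o \left(t{\left(-11 \right)} + T{\left(5 \right)}\right) = - 15 \left(- 11 \left(-7 - 11\right) - 6\right) = - 15 \left(\left(-11\right) \left(-18\right) - 6\right) = - 15 \left(198 - 6\right) = \left(-15\right) 192 = -2880$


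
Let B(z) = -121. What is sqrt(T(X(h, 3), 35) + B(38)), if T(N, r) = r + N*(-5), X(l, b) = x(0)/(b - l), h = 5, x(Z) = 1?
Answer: I*sqrt(334)/2 ≈ 9.1378*I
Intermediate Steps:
X(l, b) = 1/(b - l)
T(N, r) = r - 5*N
sqrt(T(X(h, 3), 35) + B(38)) = sqrt((35 - 5/(3 - 1*5)) - 121) = sqrt((35 - 5/(3 - 5)) - 121) = sqrt((35 - 5/(-2)) - 121) = sqrt((35 - 5*(-1/2)) - 121) = sqrt((35 + 5/2) - 121) = sqrt(75/2 - 121) = sqrt(-167/2) = I*sqrt(334)/2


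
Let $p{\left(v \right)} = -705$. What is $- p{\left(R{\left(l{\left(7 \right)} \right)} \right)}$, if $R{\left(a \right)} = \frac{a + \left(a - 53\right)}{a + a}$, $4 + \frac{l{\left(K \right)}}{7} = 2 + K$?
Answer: $705$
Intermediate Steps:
$l{\left(K \right)} = -14 + 7 K$ ($l{\left(K \right)} = -28 + 7 \left(2 + K\right) = -28 + \left(14 + 7 K\right) = -14 + 7 K$)
$R{\left(a \right)} = \frac{-53 + 2 a}{2 a}$ ($R{\left(a \right)} = \frac{a + \left(-53 + a\right)}{2 a} = \left(-53 + 2 a\right) \frac{1}{2 a} = \frac{-53 + 2 a}{2 a}$)
$- p{\left(R{\left(l{\left(7 \right)} \right)} \right)} = \left(-1\right) \left(-705\right) = 705$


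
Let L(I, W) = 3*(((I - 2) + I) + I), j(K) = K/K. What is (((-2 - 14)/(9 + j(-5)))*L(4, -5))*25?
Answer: -1200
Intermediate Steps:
j(K) = 1
L(I, W) = -6 + 9*I (L(I, W) = 3*(((-2 + I) + I) + I) = 3*((-2 + 2*I) + I) = 3*(-2 + 3*I) = -6 + 9*I)
(((-2 - 14)/(9 + j(-5)))*L(4, -5))*25 = (((-2 - 14)/(9 + 1))*(-6 + 9*4))*25 = ((-16/10)*(-6 + 36))*25 = (-16*1/10*30)*25 = -8/5*30*25 = -48*25 = -1200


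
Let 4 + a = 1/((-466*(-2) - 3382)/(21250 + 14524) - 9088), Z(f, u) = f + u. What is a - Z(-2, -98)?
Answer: 15605577089/162558281 ≈ 96.000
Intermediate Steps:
a = -650251011/162558281 (a = -4 + 1/((-466*(-2) - 3382)/(21250 + 14524) - 9088) = -4 + 1/((932 - 3382)/35774 - 9088) = -4 + 1/(-2450*1/35774 - 9088) = -4 + 1/(-1225/17887 - 9088) = -4 + 1/(-162558281/17887) = -4 - 17887/162558281 = -650251011/162558281 ≈ -4.0001)
a - Z(-2, -98) = -650251011/162558281 - (-2 - 98) = -650251011/162558281 - 1*(-100) = -650251011/162558281 + 100 = 15605577089/162558281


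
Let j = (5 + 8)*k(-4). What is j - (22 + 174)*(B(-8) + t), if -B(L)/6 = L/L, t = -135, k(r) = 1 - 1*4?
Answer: 27597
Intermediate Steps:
k(r) = -3 (k(r) = 1 - 4 = -3)
B(L) = -6 (B(L) = -6*L/L = -6*1 = -6)
j = -39 (j = (5 + 8)*(-3) = 13*(-3) = -39)
j - (22 + 174)*(B(-8) + t) = -39 - (22 + 174)*(-6 - 135) = -39 - 196*(-141) = -39 - 1*(-27636) = -39 + 27636 = 27597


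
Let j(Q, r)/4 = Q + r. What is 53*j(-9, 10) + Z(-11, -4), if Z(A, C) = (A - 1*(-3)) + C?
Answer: 200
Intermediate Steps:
Z(A, C) = 3 + A + C (Z(A, C) = (A + 3) + C = (3 + A) + C = 3 + A + C)
j(Q, r) = 4*Q + 4*r (j(Q, r) = 4*(Q + r) = 4*Q + 4*r)
53*j(-9, 10) + Z(-11, -4) = 53*(4*(-9) + 4*10) + (3 - 11 - 4) = 53*(-36 + 40) - 12 = 53*4 - 12 = 212 - 12 = 200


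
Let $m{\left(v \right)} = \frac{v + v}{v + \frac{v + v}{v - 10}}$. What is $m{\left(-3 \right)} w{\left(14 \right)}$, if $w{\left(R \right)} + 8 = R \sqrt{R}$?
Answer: $- \frac{208}{11} + \frac{364 \sqrt{14}}{11} \approx 104.91$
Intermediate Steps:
$m{\left(v \right)} = \frac{2 v}{v + \frac{2 v}{-10 + v}}$
$w{\left(R \right)} = -8 + R^{\frac{3}{2}}$ ($w{\left(R \right)} = -8 + R \sqrt{R} = -8 + R^{\frac{3}{2}}$)
$m{\left(-3 \right)} w{\left(14 \right)} = \frac{2 \left(-10 - 3\right)}{-8 - 3} \left(-8 + 14^{\frac{3}{2}}\right) = 2 \frac{1}{-11} \left(-13\right) \left(-8 + 14 \sqrt{14}\right) = 2 \left(- \frac{1}{11}\right) \left(-13\right) \left(-8 + 14 \sqrt{14}\right) = \frac{26 \left(-8 + 14 \sqrt{14}\right)}{11} = - \frac{208}{11} + \frac{364 \sqrt{14}}{11}$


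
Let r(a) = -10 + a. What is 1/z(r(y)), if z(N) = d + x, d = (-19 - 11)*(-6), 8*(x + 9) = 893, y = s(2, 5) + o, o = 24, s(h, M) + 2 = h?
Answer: 8/2261 ≈ 0.0035383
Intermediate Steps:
s(h, M) = -2 + h
y = 24 (y = (-2 + 2) + 24 = 0 + 24 = 24)
x = 821/8 (x = -9 + (⅛)*893 = -9 + 893/8 = 821/8 ≈ 102.63)
d = 180 (d = -30*(-6) = 180)
z(N) = 2261/8 (z(N) = 180 + 821/8 = 2261/8)
1/z(r(y)) = 1/(2261/8) = 8/2261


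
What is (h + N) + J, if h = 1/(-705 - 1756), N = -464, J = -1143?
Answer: -3954828/2461 ≈ -1607.0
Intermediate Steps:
h = -1/2461 (h = 1/(-2461) = -1/2461 ≈ -0.00040634)
(h + N) + J = (-1/2461 - 464) - 1143 = -1141905/2461 - 1143 = -3954828/2461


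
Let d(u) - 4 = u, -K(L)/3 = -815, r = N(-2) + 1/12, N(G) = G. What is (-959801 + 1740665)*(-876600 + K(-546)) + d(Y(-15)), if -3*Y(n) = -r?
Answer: -24573462116999/36 ≈ -6.8260e+11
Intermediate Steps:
r = -23/12 (r = -2 + 1/12 = -23/12 ≈ -1.9167)
K(L) = 2445 (K(L) = -3*(-815) = 2445)
Y(n) = -23/36 (Y(n) = -(-1)*(-23)/(3*12) = -⅓*23/12 = -23/36)
d(u) = 4 + u
(-959801 + 1740665)*(-876600 + K(-546)) + d(Y(-15)) = (-959801 + 1740665)*(-876600 + 2445) + (4 - 23/36) = 780864*(-874155) + 121/36 = -682596169920 + 121/36 = -24573462116999/36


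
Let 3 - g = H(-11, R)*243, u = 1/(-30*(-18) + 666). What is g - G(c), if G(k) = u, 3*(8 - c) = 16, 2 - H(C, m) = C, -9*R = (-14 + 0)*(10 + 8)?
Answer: -3806137/1206 ≈ -3156.0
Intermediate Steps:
R = 28 (R = -(-14 + 0)*(10 + 8)/9 = -(-14)*18/9 = -1/9*(-252) = 28)
H(C, m) = 2 - C
c = 8/3 (c = 8 - 1/3*16 = 8 - 16/3 = 8/3 ≈ 2.6667)
u = 1/1206 (u = 1/(540 + 666) = 1/1206 ≈ 0.00082919)
G(k) = 1/1206
g = -3156 (g = 3 - (2 - 1*(-11))*243 = 3 - (2 + 11)*243 = 3 - 13*243 = 3 - 1*3159 = 3 - 3159 = -3156)
g - G(c) = -3156 - 1*1/1206 = -3156 - 1/1206 = -3806137/1206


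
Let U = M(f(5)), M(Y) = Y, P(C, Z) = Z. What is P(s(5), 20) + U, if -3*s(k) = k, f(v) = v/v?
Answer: 21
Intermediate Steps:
f(v) = 1
s(k) = -k/3
U = 1
P(s(5), 20) + U = 20 + 1 = 21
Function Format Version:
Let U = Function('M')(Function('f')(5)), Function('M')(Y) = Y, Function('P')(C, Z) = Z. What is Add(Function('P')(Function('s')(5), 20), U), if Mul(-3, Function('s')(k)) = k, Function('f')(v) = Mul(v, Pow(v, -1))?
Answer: 21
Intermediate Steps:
Function('f')(v) = 1
Function('s')(k) = Mul(Rational(-1, 3), k)
U = 1
Add(Function('P')(Function('s')(5), 20), U) = Add(20, 1) = 21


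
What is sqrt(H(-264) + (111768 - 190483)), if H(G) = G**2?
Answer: I*sqrt(9019) ≈ 94.968*I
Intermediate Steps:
sqrt(H(-264) + (111768 - 190483)) = sqrt((-264)**2 + (111768 - 190483)) = sqrt(69696 - 78715) = sqrt(-9019) = I*sqrt(9019)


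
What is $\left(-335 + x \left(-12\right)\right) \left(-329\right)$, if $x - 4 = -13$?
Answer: $74683$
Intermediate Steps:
$x = -9$ ($x = 4 - 13 = -9$)
$\left(-335 + x \left(-12\right)\right) \left(-329\right) = \left(-335 - -108\right) \left(-329\right) = \left(-335 + 108\right) \left(-329\right) = \left(-227\right) \left(-329\right) = 74683$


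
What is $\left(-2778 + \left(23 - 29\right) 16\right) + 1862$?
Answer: $-1012$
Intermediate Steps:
$\left(-2778 + \left(23 - 29\right) 16\right) + 1862 = \left(-2778 - 96\right) + 1862 = -2874 + 1862 = -1012$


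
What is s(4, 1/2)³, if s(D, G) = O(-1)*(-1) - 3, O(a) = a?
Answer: -8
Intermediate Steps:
s(D, G) = -2 (s(D, G) = -1*(-1) - 3 = 1 - 3 = -2)
s(4, 1/2)³ = (-2)³ = -8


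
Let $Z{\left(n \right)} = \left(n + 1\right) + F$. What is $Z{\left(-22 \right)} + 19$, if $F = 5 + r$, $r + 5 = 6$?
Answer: $4$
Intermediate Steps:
$r = 1$ ($r = -5 + 6 = 1$)
$F = 6$ ($F = 5 + 1 = 6$)
$Z{\left(n \right)} = 7 + n$ ($Z{\left(n \right)} = \left(n + 1\right) + 6 = \left(1 + n\right) + 6 = 7 + n$)
$Z{\left(-22 \right)} + 19 = \left(7 - 22\right) + 19 = -15 + 19 = 4$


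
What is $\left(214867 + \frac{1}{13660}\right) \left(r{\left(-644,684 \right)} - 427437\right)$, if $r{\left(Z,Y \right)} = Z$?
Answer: $- \frac{1256453360328901}{13660} \approx -9.198 \cdot 10^{10}$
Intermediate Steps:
$\left(214867 + \frac{1}{13660}\right) \left(r{\left(-644,684 \right)} - 427437\right) = \left(214867 + \frac{1}{13660}\right) \left(-644 - 427437\right) = \left(214867 + \frac{1}{13660}\right) \left(-428081\right) = \frac{2935083221}{13660} \left(-428081\right) = - \frac{1256453360328901}{13660}$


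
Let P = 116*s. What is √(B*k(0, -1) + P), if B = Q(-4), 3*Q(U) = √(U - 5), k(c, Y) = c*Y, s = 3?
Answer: 2*√87 ≈ 18.655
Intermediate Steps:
k(c, Y) = Y*c
Q(U) = √(-5 + U)/3 (Q(U) = √(U - 5)/3 = √(-5 + U)/3)
B = I (B = √(-5 - 4)/3 = √(-9)/3 = (3*I)/3 = I ≈ 1.0*I)
P = 348 (P = 116*3 = 348)
√(B*k(0, -1) + P) = √(I*(-1*0) + 348) = √(I*0 + 348) = √(0 + 348) = √348 = 2*√87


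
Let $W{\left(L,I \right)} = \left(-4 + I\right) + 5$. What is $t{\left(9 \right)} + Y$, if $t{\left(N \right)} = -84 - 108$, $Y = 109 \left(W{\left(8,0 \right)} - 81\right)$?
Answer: $-8912$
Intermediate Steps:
$W{\left(L,I \right)} = 1 + I$
$Y = -8720$ ($Y = 109 \left(\left(1 + 0\right) - 81\right) = 109 \left(1 - 81\right) = 109 \left(-80\right) = -8720$)
$t{\left(N \right)} = -192$
$t{\left(9 \right)} + Y = -192 - 8720 = -8912$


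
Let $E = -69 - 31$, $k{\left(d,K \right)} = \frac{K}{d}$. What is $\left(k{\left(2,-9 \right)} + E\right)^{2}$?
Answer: $\frac{43681}{4} \approx 10920.0$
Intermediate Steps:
$E = -100$
$\left(k{\left(2,-9 \right)} + E\right)^{2} = \left(- \frac{9}{2} - 100\right)^{2} = \left(- \frac{209}{2}\right)^{2} = \frac{43681}{4}$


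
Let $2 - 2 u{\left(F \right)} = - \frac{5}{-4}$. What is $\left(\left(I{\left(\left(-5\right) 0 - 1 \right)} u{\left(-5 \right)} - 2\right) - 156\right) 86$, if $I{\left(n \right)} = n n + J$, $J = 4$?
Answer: $- \frac{53707}{4} \approx -13427.0$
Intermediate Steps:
$I{\left(n \right)} = 4 + n^{2}$ ($I{\left(n \right)} = n n + 4 = n^{2} + 4 = 4 + n^{2}$)
$u{\left(F \right)} = \frac{3}{8}$ ($u{\left(F \right)} = 1 - \frac{\left(-5\right) \frac{1}{-4}}{2} = 1 - \frac{\left(-5\right) \left(- \frac{1}{4}\right)}{2} = 1 - \frac{5}{8} = \frac{3}{8}$)
$\left(\left(I{\left(\left(-5\right) 0 - 1 \right)} u{\left(-5 \right)} - 2\right) - 156\right) 86 = \left(\left(\left(4 + \left(\left(-5\right) 0 - 1\right)^{2}\right) \frac{3}{8} - 2\right) - 156\right) 86 = \left(\left(\left(4 + \left(0 - 1\right)^{2}\right) \frac{3}{8} - 2\right) - 156\right) 86 = \left(\left(\left(4 + \left(-1\right)^{2}\right) \frac{3}{8} - 2\right) - 156\right) 86 = \left(\left(\left(4 + 1\right) \frac{3}{8} - 2\right) - 156\right) 86 = \left(\left(5 \cdot \frac{3}{8} - 2\right) - 156\right) 86 = \left(\left(\frac{15}{8} - 2\right) - 156\right) 86 = \left(- \frac{1}{8} - 156\right) 86 = \left(- \frac{1249}{8}\right) 86 = - \frac{53707}{4}$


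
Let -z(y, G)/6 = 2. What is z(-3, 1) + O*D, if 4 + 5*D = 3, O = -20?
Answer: -8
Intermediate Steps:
z(y, G) = -12 (z(y, G) = -6*2 = -12)
D = -⅕ (D = -⅘ + (⅕)*3 = -⅘ + ⅗ = -⅕ ≈ -0.20000)
z(-3, 1) + O*D = -12 - 20*(-⅕) = -12 + 4 = -8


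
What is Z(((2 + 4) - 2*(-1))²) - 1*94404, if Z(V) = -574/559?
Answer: -52772410/559 ≈ -94405.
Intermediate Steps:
Z(V) = -574/559 (Z(V) = -574*1/559 = -574/559)
Z(((2 + 4) - 2*(-1))²) - 1*94404 = -574/559 - 1*94404 = -574/559 - 94404 = -52772410/559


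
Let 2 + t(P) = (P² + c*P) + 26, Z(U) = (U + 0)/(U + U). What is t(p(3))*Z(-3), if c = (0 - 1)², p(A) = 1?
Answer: 13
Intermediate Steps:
Z(U) = ½ (Z(U) = U/((2*U)) = U*(1/(2*U)) = ½)
c = 1 (c = (-1)² = 1)
t(P) = 24 + P + P² (t(P) = -2 + ((P² + 1*P) + 26) = -2 + ((P² + P) + 26) = -2 + ((P + P²) + 26) = -2 + (26 + P + P²) = 24 + P + P²)
t(p(3))*Z(-3) = (24 + 1 + 1²)*(½) = (24 + 1 + 1)*(½) = 26*(½) = 13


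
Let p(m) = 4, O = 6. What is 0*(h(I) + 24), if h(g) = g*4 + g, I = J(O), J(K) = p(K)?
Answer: 0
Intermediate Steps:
J(K) = 4
I = 4
h(g) = 5*g (h(g) = 4*g + g = 5*g)
0*(h(I) + 24) = 0*(5*4 + 24) = 0*(20 + 24) = 0*44 = 0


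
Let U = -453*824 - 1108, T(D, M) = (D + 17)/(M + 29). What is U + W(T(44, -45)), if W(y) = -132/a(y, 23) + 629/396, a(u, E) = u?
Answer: -9042648559/24156 ≈ -3.7434e+5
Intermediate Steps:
T(D, M) = (17 + D)/(29 + M)
U = -374380 (U = -373272 - 1108 = -374380)
W(y) = 629/396 - 132/y (W(y) = -132/y + 629/396 = 629/396 - 132/y)
U + W(T(44, -45)) = -374380 + (629/396 - 132*(29 - 45)/(17 + 44)) = -374380 + (629/396 - 132/(61/(-16))) = -374380 + (629/396 - 132/((-1/16*61))) = -374380 + (629/396 - 132/(-61/16)) = -374380 + (629/396 - 132*(-16/61)) = -374380 + (629/396 + 2112/61) = -374380 + 874721/24156 = -9042648559/24156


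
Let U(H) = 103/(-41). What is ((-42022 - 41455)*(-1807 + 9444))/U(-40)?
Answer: 26138067809/103 ≈ 2.5377e+8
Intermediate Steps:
U(H) = -103/41 (U(H) = 103*(-1/41) = -103/41)
((-42022 - 41455)*(-1807 + 9444))/U(-40) = ((-42022 - 41455)*(-1807 + 9444))/(-103/41) = -83477*7637*(-41/103) = -637513849*(-41/103) = 26138067809/103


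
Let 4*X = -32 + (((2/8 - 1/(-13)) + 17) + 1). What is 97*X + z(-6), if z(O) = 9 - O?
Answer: -65847/208 ≈ -316.57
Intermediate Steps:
X = -711/208 (X = (-32 + (((2/8 - 1/(-13)) + 17) + 1))/4 = (-32 + (((2*(⅛) - 1*(-1/13)) + 17) + 1))/4 = (-32 + (((¼ + 1/13) + 17) + 1))/4 = (-32 + ((17/52 + 17) + 1))/4 = (-32 + (901/52 + 1))/4 = (-32 + 953/52)/4 = (¼)*(-711/52) = -711/208 ≈ -3.4183)
97*X + z(-6) = 97*(-711/208) + (9 - 1*(-6)) = -68967/208 + (9 + 6) = -68967/208 + 15 = -65847/208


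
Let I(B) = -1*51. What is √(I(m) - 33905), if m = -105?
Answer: 2*I*√8489 ≈ 184.27*I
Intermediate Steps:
I(B) = -51
√(I(m) - 33905) = √(-51 - 33905) = √(-33956) = 2*I*√8489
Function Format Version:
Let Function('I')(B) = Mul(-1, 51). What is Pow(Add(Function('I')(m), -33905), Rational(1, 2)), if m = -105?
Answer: Mul(2, I, Pow(8489, Rational(1, 2))) ≈ Mul(184.27, I)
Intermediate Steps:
Function('I')(B) = -51
Pow(Add(Function('I')(m), -33905), Rational(1, 2)) = Pow(Add(-51, -33905), Rational(1, 2)) = Pow(-33956, Rational(1, 2)) = Mul(2, I, Pow(8489, Rational(1, 2)))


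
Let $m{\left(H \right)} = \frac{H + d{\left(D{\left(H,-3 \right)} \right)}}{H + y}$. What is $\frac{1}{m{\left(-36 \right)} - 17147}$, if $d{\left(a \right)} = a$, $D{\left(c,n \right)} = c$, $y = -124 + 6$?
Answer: $- \frac{77}{1320283} \approx -5.8321 \cdot 10^{-5}$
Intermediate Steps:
$y = -118$
$m{\left(H \right)} = \frac{2 H}{-118 + H}$ ($m{\left(H \right)} = \frac{H + H}{H - 118} = \frac{2 H}{-118 + H}$)
$\frac{1}{m{\left(-36 \right)} - 17147} = \frac{1}{2 \left(-36\right) \frac{1}{-118 - 36} - 17147} = \frac{1}{2 \left(-36\right) \frac{1}{-154} - 17147} = \frac{1}{2 \left(-36\right) \left(- \frac{1}{154}\right) - 17147} = \frac{1}{\frac{36}{77} - 17147} = \frac{1}{- \frac{1320283}{77}} = - \frac{77}{1320283}$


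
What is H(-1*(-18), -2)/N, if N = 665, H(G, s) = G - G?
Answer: 0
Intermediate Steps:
H(G, s) = 0
H(-1*(-18), -2)/N = 0/665 = 0*(1/665) = 0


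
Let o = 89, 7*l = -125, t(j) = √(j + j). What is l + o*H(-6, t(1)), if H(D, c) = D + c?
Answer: -3863/7 + 89*√2 ≈ -425.99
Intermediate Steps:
t(j) = √2*√j (t(j) = √(2*j) = √2*√j)
l = -125/7 (l = (⅐)*(-125) = -125/7 ≈ -17.857)
l + o*H(-6, t(1)) = -125/7 + 89*(-6 + √2*√1) = -125/7 + 89*(-6 + √2*1) = -125/7 + 89*(-6 + √2) = -125/7 + (-534 + 89*√2) = -3863/7 + 89*√2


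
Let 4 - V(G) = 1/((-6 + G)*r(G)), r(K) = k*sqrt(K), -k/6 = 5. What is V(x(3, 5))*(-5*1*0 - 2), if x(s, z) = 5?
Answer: -8 + sqrt(5)/75 ≈ -7.9702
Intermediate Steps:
k = -30 (k = -6*5 = -30)
r(K) = -30*sqrt(K)
V(G) = 4 + 1/(30*sqrt(G)*(-6 + G)) (V(G) = 4 - 1/((-6 + G)*((-30*sqrt(G)))) = 4 - (-1/(30*sqrt(G)))/(-6 + G) = 4 - (-1)/(30*sqrt(G)*(-6 + G)) = 4 + 1/(30*sqrt(G)*(-6 + G)))
V(x(3, 5))*(-5*1*0 - 2) = ((1 - 720*sqrt(5) + 120*5**(3/2))/(30*sqrt(5)*(-6 + 5)))*(-5*1*0 - 2) = ((1/30)*(sqrt(5)/5)*(1 - 720*sqrt(5) + 120*(5*sqrt(5)))/(-1))*(-5*0 - 2) = ((1/30)*(sqrt(5)/5)*(-1)*(1 - 720*sqrt(5) + 600*sqrt(5)))*(0 - 2) = ((1/30)*(sqrt(5)/5)*(-1)*(1 - 120*sqrt(5)))*(-2) = -sqrt(5)*(1 - 120*sqrt(5))/150*(-2) = sqrt(5)*(1 - 120*sqrt(5))/75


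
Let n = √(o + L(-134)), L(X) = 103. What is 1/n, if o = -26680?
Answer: -I*√2953/8859 ≈ -0.006134*I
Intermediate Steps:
n = 3*I*√2953 (n = √(-26680 + 103) = √(-26577) = 3*I*√2953 ≈ 163.02*I)
1/n = 1/(3*I*√2953) = -I*√2953/8859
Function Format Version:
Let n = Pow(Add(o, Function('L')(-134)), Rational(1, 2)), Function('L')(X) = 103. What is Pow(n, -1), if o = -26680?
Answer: Mul(Rational(-1, 8859), I, Pow(2953, Rational(1, 2))) ≈ Mul(-0.0061340, I)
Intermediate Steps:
n = Mul(3, I, Pow(2953, Rational(1, 2))) (n = Pow(Add(-26680, 103), Rational(1, 2)) = Pow(-26577, Rational(1, 2)) = Mul(3, I, Pow(2953, Rational(1, 2))) ≈ Mul(163.02, I))
Pow(n, -1) = Pow(Mul(3, I, Pow(2953, Rational(1, 2))), -1) = Mul(Rational(-1, 8859), I, Pow(2953, Rational(1, 2)))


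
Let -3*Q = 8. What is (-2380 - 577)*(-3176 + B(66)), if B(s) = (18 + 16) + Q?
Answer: 27896338/3 ≈ 9.2988e+6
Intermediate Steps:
Q = -8/3 (Q = -⅓*8 = -8/3 ≈ -2.6667)
B(s) = 94/3 (B(s) = (18 + 16) - 8/3 = 34 - 8/3 = 94/3)
(-2380 - 577)*(-3176 + B(66)) = (-2380 - 577)*(-3176 + 94/3) = -2957*(-9434/3) = 27896338/3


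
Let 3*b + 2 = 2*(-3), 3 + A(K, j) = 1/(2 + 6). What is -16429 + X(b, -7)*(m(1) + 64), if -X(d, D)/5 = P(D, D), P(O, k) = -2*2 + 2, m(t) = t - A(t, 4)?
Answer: -63001/4 ≈ -15750.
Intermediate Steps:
A(K, j) = -23/8 (A(K, j) = -3 + 1/(2 + 6) = -3 + 1/8 = -23/8)
m(t) = 23/8 + t (m(t) = t - 1*(-23/8) = t + 23/8 = 23/8 + t)
b = -8/3 (b = -2/3 + (2*(-3))/3 = -2/3 + (1/3)*(-6) = -2/3 - 2 = -8/3 ≈ -2.6667)
P(O, k) = -2 (P(O, k) = -4 + 2 = -2)
X(d, D) = 10 (X(d, D) = -5*(-2) = 10)
-16429 + X(b, -7)*(m(1) + 64) = -16429 + 10*((23/8 + 1) + 64) = -16429 + 10*(31/8 + 64) = -16429 + 10*(543/8) = -16429 + 2715/4 = -63001/4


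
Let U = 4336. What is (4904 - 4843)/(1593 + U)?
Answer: 61/5929 ≈ 0.010288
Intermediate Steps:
(4904 - 4843)/(1593 + U) = (4904 - 4843)/(1593 + 4336) = 61/5929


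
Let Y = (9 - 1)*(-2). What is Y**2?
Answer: 256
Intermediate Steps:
Y = -16 (Y = 8*(-2) = -16)
Y**2 = (-16)**2 = 256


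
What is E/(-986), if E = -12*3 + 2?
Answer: 1/29 ≈ 0.034483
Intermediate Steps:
E = -34 (E = -36 + 2 = -34)
E/(-986) = -34/(-986) = -34*(-1/986) = 1/29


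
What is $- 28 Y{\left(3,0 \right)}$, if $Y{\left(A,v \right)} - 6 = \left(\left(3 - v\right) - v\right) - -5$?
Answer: $-392$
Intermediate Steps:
$Y{\left(A,v \right)} = 14 - 2 v$ ($Y{\left(A,v \right)} = 6 - \left(-8 + 2 v\right) = 14 - 2 v$)
$- 28 Y{\left(3,0 \right)} = - 28 \left(14 - 0\right) = - 28 \left(14 + 0\right) = \left(-28\right) 14 = -392$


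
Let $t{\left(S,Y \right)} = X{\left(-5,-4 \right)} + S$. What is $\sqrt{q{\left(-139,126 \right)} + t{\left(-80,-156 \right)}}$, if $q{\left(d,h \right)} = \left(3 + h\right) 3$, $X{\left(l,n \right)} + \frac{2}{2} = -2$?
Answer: $4 \sqrt{19} \approx 17.436$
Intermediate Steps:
$X{\left(l,n \right)} = -3$ ($X{\left(l,n \right)} = -1 - 2 = -3$)
$t{\left(S,Y \right)} = -3 + S$
$q{\left(d,h \right)} = 9 + 3 h$
$\sqrt{q{\left(-139,126 \right)} + t{\left(-80,-156 \right)}} = \sqrt{\left(9 + 3 \cdot 126\right) - 83} = \sqrt{\left(9 + 378\right) - 83} = \sqrt{387 - 83} = \sqrt{304} = 4 \sqrt{19}$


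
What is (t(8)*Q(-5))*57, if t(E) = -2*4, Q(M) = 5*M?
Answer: 11400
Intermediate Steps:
t(E) = -8
(t(8)*Q(-5))*57 = -40*(-5)*57 = -8*(-25)*57 = 200*57 = 11400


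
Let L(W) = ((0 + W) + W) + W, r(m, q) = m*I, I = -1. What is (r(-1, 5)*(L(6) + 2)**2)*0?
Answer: 0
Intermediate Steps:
r(m, q) = -m (r(m, q) = m*(-1) = -m)
L(W) = 3*W (L(W) = (W + W) + W = 2*W + W = 3*W)
(r(-1, 5)*(L(6) + 2)**2)*0 = ((-1*(-1))*(3*6 + 2)**2)*0 = (1*(18 + 2)**2)*0 = (1*20**2)*0 = (1*400)*0 = 400*0 = 0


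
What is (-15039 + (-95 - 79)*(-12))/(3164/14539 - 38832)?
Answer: 26899227/80653612 ≈ 0.33352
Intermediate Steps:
(-15039 + (-95 - 79)*(-12))/(3164/14539 - 38832) = (-15039 - 174*(-12))/(3164*(1/14539) - 38832) = (-15039 + 2088)/(452/2077 - 38832) = -12951/(-80653612/2077) = -12951*(-2077/80653612) = 26899227/80653612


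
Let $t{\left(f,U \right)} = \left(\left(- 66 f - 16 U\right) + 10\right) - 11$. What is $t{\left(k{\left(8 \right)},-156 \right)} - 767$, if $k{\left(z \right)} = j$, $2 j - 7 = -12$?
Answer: $1893$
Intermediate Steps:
$j = - \frac{5}{2}$ ($j = \frac{7}{2} + \frac{1}{2} \left(-12\right) = \frac{7}{2} - 6 = - \frac{5}{2} \approx -2.5$)
$k{\left(z \right)} = - \frac{5}{2}$
$t{\left(f,U \right)} = -1 - 66 f - 16 U$ ($t{\left(f,U \right)} = \left(10 - 66 f - 16 U\right) - 11 = -1 - 66 f - 16 U$)
$t{\left(k{\left(8 \right)},-156 \right)} - 767 = \left(-1 - -165 - -2496\right) - 767 = \left(-1 + 165 + 2496\right) - 767 = 2660 - 767 = 1893$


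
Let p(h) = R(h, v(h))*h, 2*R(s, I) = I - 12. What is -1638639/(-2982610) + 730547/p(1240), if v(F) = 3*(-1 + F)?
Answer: 594305443457/685135343100 ≈ 0.86743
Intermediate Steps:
v(F) = -3 + 3*F
R(s, I) = -6 + I/2 (R(s, I) = (I - 12)/2 = (-12 + I)/2 = -6 + I/2)
p(h) = h*(-15/2 + 3*h/2) (p(h) = (-6 + (-3 + 3*h)/2)*h = (-6 + (-3/2 + 3*h/2))*h = (-15/2 + 3*h/2)*h = h*(-15/2 + 3*h/2))
-1638639/(-2982610) + 730547/p(1240) = -1638639/(-2982610) + 730547/(((3/2)*1240*(-5 + 1240))) = -1638639*(-1/2982610) + 730547/(((3/2)*1240*1235)) = 1638639/2982610 + 730547/2297100 = 594305443457/685135343100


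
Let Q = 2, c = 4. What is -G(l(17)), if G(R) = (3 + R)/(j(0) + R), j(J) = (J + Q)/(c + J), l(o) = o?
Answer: -8/7 ≈ -1.1429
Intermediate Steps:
j(J) = (2 + J)/(4 + J) (j(J) = (J + 2)/(4 + J) = (2 + J)/(4 + J))
G(R) = (3 + R)/(1/2 + R) (G(R) = (3 + R)/((2 + 0)/(4 + 0) + R) = (3 + R)/(2/4 + R) = (3 + R)/((1/4)*2 + R) = (3 + R)/(1/2 + R))
-G(l(17)) = -2*(3 + 17)/(1 + 2*17) = -2*20/(1 + 34) = -2*20/35 = -1*8/7 = -8/7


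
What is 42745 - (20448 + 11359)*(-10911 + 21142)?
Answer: -325374672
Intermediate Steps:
42745 - (20448 + 11359)*(-10911 + 21142) = 42745 - 31807*10231 = 42745 - 1*325417417 = 42745 - 325417417 = -325374672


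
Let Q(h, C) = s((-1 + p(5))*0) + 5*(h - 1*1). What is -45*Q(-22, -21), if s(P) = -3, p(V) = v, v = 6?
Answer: 5310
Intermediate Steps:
p(V) = 6
Q(h, C) = -8 + 5*h (Q(h, C) = -3 + 5*(h - 1*1) = -3 + 5*(h - 1) = -3 + 5*(-1 + h) = -3 + (-5 + 5*h) = -8 + 5*h)
-45*Q(-22, -21) = -45*(-8 + 5*(-22)) = -45*(-8 - 110) = -45*(-118) = 5310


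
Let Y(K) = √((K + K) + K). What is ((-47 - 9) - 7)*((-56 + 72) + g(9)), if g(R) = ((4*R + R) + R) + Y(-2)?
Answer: -4410 - 63*I*√6 ≈ -4410.0 - 154.32*I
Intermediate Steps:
Y(K) = √3*√K (Y(K) = √(2*K + K) = √(3*K) = √3*√K)
g(R) = 6*R + I*√6 (g(R) = ((4*R + R) + R) + √3*√(-2) = (5*R + R) + √3*(I*√2) = 6*R + I*√6)
((-47 - 9) - 7)*((-56 + 72) + g(9)) = ((-47 - 9) - 7)*((-56 + 72) + (6*9 + I*√6)) = (-56 - 7)*(16 + (54 + I*√6)) = -63*(70 + I*√6) = -4410 - 63*I*√6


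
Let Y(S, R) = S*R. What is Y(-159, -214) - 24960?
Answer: 9066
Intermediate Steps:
Y(S, R) = R*S
Y(-159, -214) - 24960 = -214*(-159) - 24960 = 34026 - 24960 = 9066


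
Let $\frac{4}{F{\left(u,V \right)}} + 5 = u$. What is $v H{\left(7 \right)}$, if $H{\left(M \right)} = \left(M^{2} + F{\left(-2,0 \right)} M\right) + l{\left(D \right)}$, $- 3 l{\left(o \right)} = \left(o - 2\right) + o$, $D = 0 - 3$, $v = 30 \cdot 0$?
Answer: $0$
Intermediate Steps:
$v = 0$
$D = -3$ ($D = 0 - 3 = -3$)
$F{\left(u,V \right)} = \frac{4}{-5 + u}$
$l{\left(o \right)} = \frac{2}{3} - \frac{2 o}{3}$ ($l{\left(o \right)} = - \frac{\left(o - 2\right) + o}{3} = - \frac{\left(-2 + o\right) + o}{3} = - \frac{-2 + 2 o}{3} = \frac{2}{3} - \frac{2 o}{3}$)
$H{\left(M \right)} = \frac{8}{3} + M^{2} - \frac{4 M}{7}$ ($H{\left(M \right)} = \left(M^{2} + \frac{4}{-5 - 2} M\right) + \left(\frac{2}{3} - -2\right) = \left(M^{2} + \frac{4}{-7} M\right) + \left(\frac{2}{3} + 2\right) = \left(M^{2} + 4 \left(- \frac{1}{7}\right) M\right) + \frac{8}{3} = \left(M^{2} - \frac{4 M}{7}\right) + \frac{8}{3} = \frac{8}{3} + M^{2} - \frac{4 M}{7}$)
$v H{\left(7 \right)} = 0 \left(\frac{8}{3} + 7^{2} - 4\right) = 0 \left(\frac{8}{3} + 49 - 4\right) = 0 \cdot \frac{143}{3} = 0$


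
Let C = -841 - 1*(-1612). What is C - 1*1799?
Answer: -1028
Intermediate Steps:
C = 771 (C = -841 + 1612 = 771)
C - 1*1799 = 771 - 1*1799 = 771 - 1799 = -1028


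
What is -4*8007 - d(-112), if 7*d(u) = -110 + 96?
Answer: -32026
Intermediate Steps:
d(u) = -2 (d(u) = (-110 + 96)/7 = (⅐)*(-14) = -2)
-4*8007 - d(-112) = -4*8007 - 1*(-2) = -32028 + 2 = -32026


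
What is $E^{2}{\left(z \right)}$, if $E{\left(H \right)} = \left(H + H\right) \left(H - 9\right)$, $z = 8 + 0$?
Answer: $256$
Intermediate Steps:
$z = 8$
$E{\left(H \right)} = 2 H \left(-9 + H\right)$
$E^{2}{\left(z \right)} = \left(2 \cdot 8 \left(-9 + 8\right)\right)^{2} = \left(2 \cdot 8 \left(-1\right)\right)^{2} = \left(-16\right)^{2} = 256$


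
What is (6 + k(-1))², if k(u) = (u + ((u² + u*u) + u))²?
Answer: 36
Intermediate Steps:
k(u) = (2*u + 2*u²)² (k(u) = (u + ((u² + u²) + u))² = (u + (2*u² + u))² = (u + (u + 2*u²))² = (2*u + 2*u²)²)
(6 + k(-1))² = (6 + 4*(-1)²*(1 - 1)²)² = (6 + 4*1*0²)² = (6 + 4*1*0)² = (6 + 0)² = 6² = 36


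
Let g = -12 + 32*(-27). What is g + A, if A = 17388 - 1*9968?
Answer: 6544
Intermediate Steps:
g = -876 (g = -12 - 864 = -876)
A = 7420 (A = 17388 - 9968 = 7420)
g + A = -876 + 7420 = 6544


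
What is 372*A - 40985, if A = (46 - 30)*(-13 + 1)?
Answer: -112409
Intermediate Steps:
A = -192 (A = 16*(-12) = -192)
372*A - 40985 = 372*(-192) - 40985 = -71424 - 40985 = -112409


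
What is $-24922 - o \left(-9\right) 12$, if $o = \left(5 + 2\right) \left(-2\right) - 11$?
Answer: $-27622$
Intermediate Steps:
$o = -25$ ($o = 7 \left(-2\right) - 11 = -14 - 11 = -25$)
$-24922 - o \left(-9\right) 12 = -24922 - \left(-25\right) \left(-9\right) 12 = -24922 - 225 \cdot 12 = -24922 - 2700 = -27622$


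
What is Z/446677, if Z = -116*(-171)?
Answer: 19836/446677 ≈ 0.044408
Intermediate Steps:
Z = 19836
Z/446677 = 19836/446677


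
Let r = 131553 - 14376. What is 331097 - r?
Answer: 213920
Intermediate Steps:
r = 117177
331097 - r = 331097 - 1*117177 = 331097 - 117177 = 213920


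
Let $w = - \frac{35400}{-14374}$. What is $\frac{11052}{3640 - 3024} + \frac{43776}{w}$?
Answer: $\frac{4041674529}{227150} \approx 17793.0$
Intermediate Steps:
$w = \frac{17700}{7187}$ ($w = \left(-35400\right) \left(- \frac{1}{14374}\right) = \frac{17700}{7187} \approx 2.4628$)
$\frac{11052}{3640 - 3024} + \frac{43776}{w} = \frac{11052}{3640 - 3024} + \frac{43776}{\frac{17700}{7187}} = \frac{11052}{616} + 43776 \cdot \frac{7187}{17700} = 11052 \cdot \frac{1}{616} + \frac{26218176}{1475} = \frac{2763}{154} + \frac{26218176}{1475} = \frac{4041674529}{227150}$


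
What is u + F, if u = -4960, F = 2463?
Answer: -2497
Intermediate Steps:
u + F = -4960 + 2463 = -2497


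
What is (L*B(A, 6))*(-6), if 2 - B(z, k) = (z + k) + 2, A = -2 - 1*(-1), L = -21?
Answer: -630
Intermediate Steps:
A = -1 (A = -2 + 1 = -1)
B(z, k) = -k - z (B(z, k) = 2 - ((z + k) + 2) = 2 - ((k + z) + 2) = 2 - (2 + k + z) = 2 + (-2 - k - z) = -k - z)
(L*B(A, 6))*(-6) = -21*(-1*6 - 1*(-1))*(-6) = -21*(-6 + 1)*(-6) = -21*(-5)*(-6) = 105*(-6) = -630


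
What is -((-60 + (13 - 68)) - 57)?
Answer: 172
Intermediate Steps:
-((-60 + (13 - 68)) - 57) = -((-60 - 55) - 57) = -(-115 - 57) = -1*(-172) = 172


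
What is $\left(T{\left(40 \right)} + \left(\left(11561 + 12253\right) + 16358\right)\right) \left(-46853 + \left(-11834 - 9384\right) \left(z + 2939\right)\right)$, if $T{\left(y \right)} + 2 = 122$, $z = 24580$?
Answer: $-23528311738540$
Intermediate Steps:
$T{\left(y \right)} = 120$ ($T{\left(y \right)} = -2 + 122 = 120$)
$\left(T{\left(40 \right)} + \left(\left(11561 + 12253\right) + 16358\right)\right) \left(-46853 + \left(-11834 - 9384\right) \left(z + 2939\right)\right) = \left(120 + \left(\left(11561 + 12253\right) + 16358\right)\right) \left(-46853 + \left(-11834 - 9384\right) \left(24580 + 2939\right)\right) = \left(120 + \left(23814 + 16358\right)\right) \left(-46853 - 583898142\right) = \left(120 + 40172\right) \left(-46853 - 583898142\right) = 40292 \left(-583944995\right) = -23528311738540$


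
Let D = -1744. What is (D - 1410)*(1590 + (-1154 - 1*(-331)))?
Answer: -2419118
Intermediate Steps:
(D - 1410)*(1590 + (-1154 - 1*(-331))) = (-1744 - 1410)*(1590 + (-1154 - 1*(-331))) = -3154*(1590 + (-1154 + 331)) = -3154*(1590 - 823) = -3154*767 = -2419118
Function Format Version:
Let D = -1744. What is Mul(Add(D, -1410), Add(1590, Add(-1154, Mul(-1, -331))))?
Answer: -2419118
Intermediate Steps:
Mul(Add(D, -1410), Add(1590, Add(-1154, Mul(-1, -331)))) = Mul(Add(-1744, -1410), Add(1590, Add(-1154, Mul(-1, -331)))) = Mul(-3154, Add(1590, Add(-1154, 331))) = Mul(-3154, Add(1590, -823)) = Mul(-3154, 767) = -2419118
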